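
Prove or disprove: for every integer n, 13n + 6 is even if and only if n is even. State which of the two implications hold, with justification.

Equivalent; both directions hold.

Forward direction. Suppose 13n + 6 is even. Since 13 is odd, 13n and n have the same parity, so 13n + 6 ≡ n + 6 (mod 2). As 6 is even, 13n + 6 is even exactly when n is even. Thus n is even.

Converse. Suppose n is even; write n = 2j. Then 13n + 6 = 13·(2j) + 6 = 2·13j + 6, which is even.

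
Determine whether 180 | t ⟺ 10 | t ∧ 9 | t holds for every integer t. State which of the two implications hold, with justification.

Forward direction. If 180 ∣ t, write t = 180q. Since 180 = 18·10, t = 10·(18q), so 10 ∣ t; and since 180 = 20·9, t = 9·(20q), so 9 ∣ t.

Converse. This fails: take t = 90. Both 10 ∣ 90 and 9 ∣ 90, yet 90 is not a multiple of 180 (since 90 = 0·180 + 90), so 180 ∤ 90.

The forward direction holds; the converse fails.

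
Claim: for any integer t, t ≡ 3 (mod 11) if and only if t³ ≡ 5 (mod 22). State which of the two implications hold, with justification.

(⟹) This fails: take t = 14. Then 14 ≡ 3 (mod 11), but 14³ = 2744 ≡ 16 (mod 22), not 5.

(⟸) Conversely, the residues r modulo 22 with r³ ≡ 5 (mod 22) are exactly {3}, and each is ≡ 3 (mod 11).

(⇒) fails; (⇐) holds.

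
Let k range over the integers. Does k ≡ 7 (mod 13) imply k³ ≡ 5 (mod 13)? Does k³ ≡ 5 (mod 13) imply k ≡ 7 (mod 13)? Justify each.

Only the forward implication holds.

[⇐] This fails: take k = 8. Then 8³ = 512 ≡ 5 (mod 13), yet 8 ≡ 8 (mod 13), not 7.

[⇒] Suppose k ≡ 7 (mod 13). Write k = 13j + 7. Then (13j + 7)³ = 2197j³ + 3549j² + 1911j + 343 = 13(169j³ + 273j² + 147j + 26) + 5, so k³ ≡ 5 (mod 13).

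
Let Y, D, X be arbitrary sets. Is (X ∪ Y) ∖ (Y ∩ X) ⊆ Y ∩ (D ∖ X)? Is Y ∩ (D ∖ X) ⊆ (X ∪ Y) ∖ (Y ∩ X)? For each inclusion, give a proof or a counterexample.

(⊆) fails; (⊇) holds.

(⟹) This inclusion fails. Take Y = {1}, D = ∅, X = ∅; then 1 ∈ (X ∪ Y) ∖ (Y ∩ X) but 1 ∉ Y ∩ (D ∖ X).

(⟸) Let x ∈ Y ∩ (D ∖ X). Then x ∈ Y ∩ D and x ∉ X, from which x ∈ (X ∪ Y) ∖ (Y ∩ X).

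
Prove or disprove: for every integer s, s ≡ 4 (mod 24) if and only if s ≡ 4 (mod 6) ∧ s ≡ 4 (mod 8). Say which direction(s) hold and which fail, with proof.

(⇒) Suppose s ≡ 4 (mod 24); write s = 24j + 4. Since 6 ∣ 24, reducing mod 6 gives s ≡ 4 (mod 6); since 8 ∣ 24, reducing mod 8 gives s ≡ 4 (mod 8).

(⇐) Conversely, if s ≡ 4 (mod 6) and s ≡ 4 (mod 8), then by the Chinese remainder theorem s ≡ 4 (mod 24). This is exactly s ≡ 4 (mod 24).

Both implications hold.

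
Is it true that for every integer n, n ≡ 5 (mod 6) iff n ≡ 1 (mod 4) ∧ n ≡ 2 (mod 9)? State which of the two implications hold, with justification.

(←) If n ≡ 1 (mod 4) and n ≡ 2 (mod 9), then by the Chinese remainder theorem n ≡ 29 (mod 36). Since 29 ≡ 5 (mod 6) and 6 ∣ 36, we get n ≡ 5 (mod 6).

(→) This fails: n = 35 gives 35 ≡ 5 (mod 6) but 35 ≡ 3 (mod 4), so the conjunction on the right does not hold.

Only the converse holds.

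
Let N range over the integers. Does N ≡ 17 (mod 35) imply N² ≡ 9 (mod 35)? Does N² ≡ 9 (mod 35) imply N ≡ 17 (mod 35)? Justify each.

(⇒) Suppose N ≡ 17 (mod 35). Write N = 35j + 17. Then (35j + 17)² = 1225j² + 1190j + 289 = 35(35j² + 34j + 8) + 9, so N² ≡ 9 (mod 35).

(⇐) This fails: take N = 3. Then 3² = 9 ≡ 9 (mod 35), yet 3 ≡ 3 (mod 35), not 17.

Not equivalent: only (⇒) holds.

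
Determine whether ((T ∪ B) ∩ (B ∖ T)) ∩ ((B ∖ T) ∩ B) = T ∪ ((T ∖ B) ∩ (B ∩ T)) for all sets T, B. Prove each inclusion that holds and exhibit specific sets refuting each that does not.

Both inclusions fail.

Forward inclusion. This inclusion fails. Take T = ∅, B = {1}; then 1 ∈ ((T ∪ B) ∩ (B ∖ T)) ∩ ((B ∖ T) ∩ B) but 1 ∉ T ∪ ((T ∖ B) ∩ (B ∩ T)).

Reverse inclusion. This inclusion fails. Take T = {1}, B = ∅; then 1 ∈ T ∪ ((T ∖ B) ∩ (B ∩ T)) but 1 ∉ ((T ∪ B) ∩ (B ∖ T)) ∩ ((B ∖ T) ∩ B).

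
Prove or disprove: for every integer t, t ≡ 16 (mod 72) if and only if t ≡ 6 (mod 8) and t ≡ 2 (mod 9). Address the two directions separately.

(⇒) fails and (⇐) fails.

(⟹) This fails: t = 16 gives 16 ≡ 16 (mod 72) but 16 ≡ 0 (mod 8), so the conjunction on the right does not hold.

(⟸) This fails: t = 38 satisfies both congruences on the right (38 ≡ 6 mod 8 and 38 ≡ 2 mod 9) yet 38 ≡ 38 (mod 72), not 16.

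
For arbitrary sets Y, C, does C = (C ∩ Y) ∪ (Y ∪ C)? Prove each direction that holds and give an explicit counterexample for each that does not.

Forward inclusion. Let x ∈ C. Then either x ∈ C and x ∉ Y; or x ∈ Y ∩ C. In each case x ∈ (C ∩ Y) ∪ (Y ∪ C), so C ⊆ (C ∩ Y) ∪ (Y ∪ C).

Reverse inclusion. This inclusion fails. Take Y = {1}, C = ∅; then 1 ∈ (C ∩ Y) ∪ (Y ∪ C) but 1 ∉ C.

(⊆) holds; (⊇) fails.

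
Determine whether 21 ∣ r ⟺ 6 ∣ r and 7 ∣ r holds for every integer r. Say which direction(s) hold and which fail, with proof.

Forward direction. This fails: take r = 21. Certainly 21 ∣ 21, but 6 ∤ 21.

Converse. Suppose 6 ∣ r and 7 ∣ r. Any common multiple of 6 and 7 is a multiple of their lcm; here gcd(6, 7) = 1, so lcm(6, 7) = 6·7 = 42, so 42 ∣ r. Since 21 ∣ 42, it follows that 21 ∣ r.

The forward direction fails; the converse holds.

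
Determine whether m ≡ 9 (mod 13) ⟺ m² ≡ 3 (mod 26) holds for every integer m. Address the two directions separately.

(⇒) fails and (⇐) fails.

(⟹) This fails: take m = 22. Then 22 ≡ 9 (mod 13), but 22² = 484 ≡ 16 (mod 26), not 3.

(⟸) This fails: take m = 17. Then 17² = 289 ≡ 3 (mod 26), yet 17 ≡ 4 (mod 13), not 9.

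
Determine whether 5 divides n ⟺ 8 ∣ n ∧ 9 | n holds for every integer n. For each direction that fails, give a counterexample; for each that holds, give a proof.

(→) This fails: take n = 5. Certainly 5 ∣ 5, but 8 ∤ 5.

(←) This fails: take n = 72. Both 8 ∣ 72 and 9 ∣ 72, yet 72 is not a multiple of 5 (since 72 = 14·5 + 2), so 5 ∤ 72.

Neither implication holds.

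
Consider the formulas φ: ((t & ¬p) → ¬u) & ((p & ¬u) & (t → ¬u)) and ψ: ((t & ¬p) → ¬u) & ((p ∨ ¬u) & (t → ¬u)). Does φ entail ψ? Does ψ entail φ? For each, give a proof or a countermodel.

(←) This fails. Under t = F, p = F, u = F, the left side is false but the right side is true.

(→) Assume the antecedent. If t is true, the antecedent forces (t = T, p = T, u = F), and the consequent holds there. If t is false, the antecedent forces (t = F, p = T, u = F), and the consequent holds there. Either way the consequent holds.

Only the forward direction holds.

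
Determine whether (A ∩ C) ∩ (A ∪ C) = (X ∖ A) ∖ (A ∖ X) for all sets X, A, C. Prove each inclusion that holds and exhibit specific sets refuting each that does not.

(⊆) fails and (⊇) fails.

(⟹) This inclusion fails. Take X = ∅, A = {1}, C = {1}; then 1 ∈ (A ∩ C) ∩ (A ∪ C) but 1 ∉ (X ∖ A) ∖ (A ∖ X).

(⟸) This inclusion fails. Take X = {1}, A = ∅, C = ∅; then 1 ∈ (X ∖ A) ∖ (A ∖ X) but 1 ∉ (A ∩ C) ∩ (A ∪ C).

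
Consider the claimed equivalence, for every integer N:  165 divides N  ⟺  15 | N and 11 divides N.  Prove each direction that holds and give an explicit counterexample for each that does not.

(⟹) If 165 ∣ N, write N = 165q. Since 165 = 11·15, N = 15·(11q), so 15 ∣ N; and since 165 = 15·11, N = 11·(15q), so 11 ∣ N.

(⟸) Suppose 15 ∣ N and 11 ∣ N. Any common multiple of 15 and 11 is a multiple of their lcm; here gcd(15, 11) = 1, so lcm(15, 11) = 15·11 = 165, so 165 ∣ N.

Both directions hold; the statement is true.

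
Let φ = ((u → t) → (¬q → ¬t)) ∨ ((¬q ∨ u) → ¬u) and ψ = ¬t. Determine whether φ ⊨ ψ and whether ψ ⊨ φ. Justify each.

Only the reverse direction holds.

(⇒) This fails. Under q = F, t = T, u = F, the left side is true but the right side is false.

(⇐) Assume the antecedent. If q is true, the consequent reduces to true regardless of the other variables. If q is false, the antecedent forces (q = F, t = F, u = F) or (q = F, t = F, u = T), and the consequent holds there. Either way the consequent holds.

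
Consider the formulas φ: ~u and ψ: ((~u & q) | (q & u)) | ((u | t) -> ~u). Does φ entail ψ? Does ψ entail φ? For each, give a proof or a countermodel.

(⟹) Assume the antecedent. If t is true, the antecedent forces (t = T, u = F, q = F) or (t = T, u = F, q = T), and the consequent holds there. If t is false, the antecedent forces (t = F, u = F, q = F) or (t = F, u = F, q = T), and the consequent holds there. Either way the consequent holds.

(⟸) This fails. Under t = F, u = T, q = T, the left side is false but the right side is true.

Only the forward direction holds.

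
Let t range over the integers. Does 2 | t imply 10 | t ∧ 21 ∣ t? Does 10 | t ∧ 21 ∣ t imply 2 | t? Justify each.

[⇒] This fails: take t = 2. Certainly 2 ∣ 2, but 10 ∤ 2.

[⇐] Suppose 10 ∣ t and 21 ∣ t. Any common multiple of 10 and 21 is a multiple of their lcm; here gcd(10, 21) = 1, so lcm(10, 21) = 10·21 = 210, so 210 ∣ t. Since 2 ∣ 210, it follows that 2 ∣ t.

(⇒) fails; (⇐) holds.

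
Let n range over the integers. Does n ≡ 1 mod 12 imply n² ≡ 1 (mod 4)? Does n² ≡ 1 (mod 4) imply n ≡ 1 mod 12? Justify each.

The forward direction holds; the converse fails.

(←) This fails: take n = 3. Then 3² = 9 ≡ 1 (mod 4), yet 3 ≡ 3 (mod 12), not 1.

(→) Suppose n ≡ 1 (mod 12). Then n² ≡ 1² = 1 (mod 12), and since 4 ∣ 12, also n² ≡ 1 (mod 4).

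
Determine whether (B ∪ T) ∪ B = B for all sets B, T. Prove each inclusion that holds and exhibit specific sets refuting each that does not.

The sets are not equal: only the reverse inclusion holds.

(⊆) This inclusion fails. Take B = ∅, T = {1}; then 1 ∈ (B ∪ T) ∪ B but 1 ∉ B.

(⊇) Let x ∈ B. Then either x ∈ B and x ∉ T; or x ∈ B ∩ T. In each case x ∈ (B ∪ T) ∪ B, so B ⊆ (B ∪ T) ∪ B.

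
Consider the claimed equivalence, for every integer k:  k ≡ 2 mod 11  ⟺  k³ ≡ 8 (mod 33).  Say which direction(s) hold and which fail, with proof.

(⇐) The residues r modulo 33 with r³ ≡ 8 (mod 33) are exactly {2}, and each is ≡ 2 (mod 11).

(⇒) This fails: take k = 13. Then 13 ≡ 2 (mod 11), but 13³ = 2197 ≡ 19 (mod 33), not 8.

The forward direction fails; the converse holds.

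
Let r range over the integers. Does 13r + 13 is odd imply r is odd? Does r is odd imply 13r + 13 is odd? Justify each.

(⇒) This fails: r = 6 gives 13r + 13 = 91, which is odd, but 6 is even, not odd.

(⇐) This also fails: r = 5 is odd, but 13r + 13 = 78 is even, not odd.

(⇒) fails and (⇐) fails.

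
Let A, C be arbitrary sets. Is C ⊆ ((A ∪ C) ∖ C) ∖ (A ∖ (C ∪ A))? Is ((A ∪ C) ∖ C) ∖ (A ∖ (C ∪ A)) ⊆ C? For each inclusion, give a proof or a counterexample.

Both inclusions fail.

(⟹) This inclusion fails. Take A = ∅, C = {1}; then 1 ∈ C but 1 ∉ ((A ∪ C) ∖ C) ∖ (A ∖ (C ∪ A)).

(⟸) This inclusion fails. Take A = {1}, C = ∅; then 1 ∈ ((A ∪ C) ∖ C) ∖ (A ∖ (C ∪ A)) but 1 ∉ C.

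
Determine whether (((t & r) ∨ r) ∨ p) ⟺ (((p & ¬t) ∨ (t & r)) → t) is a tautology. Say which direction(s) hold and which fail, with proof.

(⇒) fails and (⇐) fails.

(⇒) This fails. Under t = F, p = T, r = F, the left side is true but the right side is false.

(⇐) This fails. Under t = F, p = F, r = F, the left side is false but the right side is true.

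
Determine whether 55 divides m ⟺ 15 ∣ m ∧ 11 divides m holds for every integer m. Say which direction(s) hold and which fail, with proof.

Not equivalent: only (⇐) holds.

Forward direction. This fails: take m = 55. Certainly 55 ∣ 55, but 15 ∤ 55.

Converse. Suppose 15 ∣ m and 11 ∣ m. Any common multiple of 15 and 11 is a multiple of their lcm; here gcd(15, 11) = 1, so lcm(15, 11) = 15·11 = 165, so 165 ∣ m. Since 55 ∣ 165, it follows that 55 ∣ m.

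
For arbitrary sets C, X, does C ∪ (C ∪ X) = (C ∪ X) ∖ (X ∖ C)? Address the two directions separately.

Forward inclusion. This inclusion fails. Take C = ∅, X = {1}; then 1 ∈ C ∪ (C ∪ X) but 1 ∉ (C ∪ X) ∖ (X ∖ C).

Reverse inclusion. Let x ∈ (C ∪ X) ∖ (X ∖ C). Then either x ∈ C and x ∉ X; or x ∈ C ∩ X. In each case x ∈ C ∪ (C ∪ X), so (C ∪ X) ∖ (X ∖ C) ⊆ C ∪ (C ∪ X).

The sets are not equal: only the reverse inclusion holds.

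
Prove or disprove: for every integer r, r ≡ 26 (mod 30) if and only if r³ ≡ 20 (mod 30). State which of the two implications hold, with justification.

[⇒] This fails: take r = 26. Then 26 ≡ 26 (mod 30), but 26³ = 17576 ≡ 26 (mod 30), not 20.

[⇐] This fails: take r = 20. Then 20³ = 8000 ≡ 20 (mod 30), yet 20 ≡ 20 (mod 30), not 26.

Both directions fail.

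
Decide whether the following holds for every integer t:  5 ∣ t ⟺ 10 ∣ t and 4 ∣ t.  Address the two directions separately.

Only the converse holds.

(⟹) This fails: take t = 5. Certainly 5 ∣ 5, but 10 ∤ 5.

(⟸) Suppose 10 ∣ t and 4 ∣ t. Any common multiple of 10 and 4 is a multiple of their lcm; here lcm(10, 4) = 10·4/gcd(10, 4) = 40/2 = 20, so 20 ∣ t. Since 5 ∣ 20, it follows that 5 ∣ t.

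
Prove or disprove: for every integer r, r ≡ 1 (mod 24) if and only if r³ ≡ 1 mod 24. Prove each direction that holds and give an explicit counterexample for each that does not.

(→) Suppose r ≡ 1 (mod 24). Write r = 24j + 1. Then (24j + 1)³ = 13824j³ + 1728j² + 72j + 1 = 24(576j³ + 72j² + 3j) + 1, so r³ ≡ 1 (mod 24).

(←) Conversely, suppose r³ ≡ 1 (mod 24). The only residue r in {0, …, 23} with r³ ≡ 1 (mod 24) is r = 1, so r ≡ 1 (mod 24).

Both implications hold.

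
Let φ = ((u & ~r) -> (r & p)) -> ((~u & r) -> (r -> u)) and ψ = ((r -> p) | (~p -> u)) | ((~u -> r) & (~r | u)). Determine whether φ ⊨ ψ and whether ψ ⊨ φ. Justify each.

[⇒] Assume the antecedent. If r is true, the antecedent forces (r = T, p = F, u = T) or (r = T, p = T, u = T), and the consequent holds there. If r is false, the consequent reduces to true regardless of the other variables. Either way the consequent holds.

[⇐] This fails. Under r = T, p = T, u = F, the left side is false but the right side is true.

Not equivalent: only (⇒) holds.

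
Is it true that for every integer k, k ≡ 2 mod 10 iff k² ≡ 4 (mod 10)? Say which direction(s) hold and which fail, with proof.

Only the forward implication holds.

[⇒] Suppose k ≡ 2 mod 10. Write k = 10j + 2. Then (10j + 2)² = 100j² + 40j + 4 = 10(10j² + 4j) + 4, so k² ≡ 4 (mod 10).

[⇐] This fails: take k = 8. Then 8² = 64 ≡ 4 (mod 10), yet 8 ≡ 8 (mod 10), not 2.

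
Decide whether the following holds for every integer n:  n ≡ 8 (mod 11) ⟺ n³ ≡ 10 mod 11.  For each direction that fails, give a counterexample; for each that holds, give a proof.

[⇒] This fails: take n = 8. Then 8 ≡ 8 (mod 11), but 8³ = 512 ≡ 6 (mod 11), not 10.

[⇐] This fails: take n = 10. Then 10³ = 1000 ≡ 10 (mod 11), yet 10 ≡ 10 (mod 11), not 8.

Both directions fail.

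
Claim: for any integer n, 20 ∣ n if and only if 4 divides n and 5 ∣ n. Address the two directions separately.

The biconditional holds.

[⇒] If 20 ∣ n, write n = 20q. Since 20 = 5·4, n = 4·(5q), so 4 ∣ n; and since 20 = 4·5, n = 5·(4q), so 5 ∣ n.

[⇐] Suppose 4 ∣ n and 5 ∣ n. Any common multiple of 4 and 5 is a multiple of their lcm; here gcd(4, 5) = 1, so lcm(4, 5) = 4·5 = 20, so 20 ∣ n.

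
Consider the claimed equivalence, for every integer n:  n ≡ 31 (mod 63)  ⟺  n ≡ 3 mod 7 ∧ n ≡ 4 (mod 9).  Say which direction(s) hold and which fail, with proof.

Equivalent; both directions hold.

Forward direction. Suppose n ≡ 31 (mod 63); write n = 63j + 31. Since 7 ∣ 63, reducing mod 7 gives n ≡ 31 ≡ 3 (mod 7); since 9 ∣ 63, reducing mod 9 gives n ≡ 31 ≡ 4 (mod 9).

Converse. If n ≡ 3 (mod 7) and n ≡ 4 (mod 9), then by the Chinese remainder theorem n ≡ 31 (mod 63). This is exactly n ≡ 31 (mod 63).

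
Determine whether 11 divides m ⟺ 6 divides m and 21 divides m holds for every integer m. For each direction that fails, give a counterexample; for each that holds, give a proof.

(⇒) fails and (⇐) fails.

Forward direction. This fails: take m = 11. Certainly 11 ∣ 11, but 6 ∤ 11.

Converse. This fails: take m = 42. Both 6 ∣ 42 and 21 ∣ 42, yet 42 is not a multiple of 11 (since 42 = 3·11 + 9), so 11 ∤ 42.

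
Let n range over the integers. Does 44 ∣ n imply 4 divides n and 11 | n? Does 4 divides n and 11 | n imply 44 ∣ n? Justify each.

(⟹) If 44 ∣ n, write n = 44q. Since 44 = 11·4, n = 4·(11q), so 4 ∣ n; and since 44 = 4·11, n = 11·(4q), so 11 ∣ n.

(⟸) Suppose 4 ∣ n and 11 ∣ n. Any common multiple of 4 and 11 is a multiple of their lcm; here gcd(4, 11) = 1, so lcm(4, 11) = 4·11 = 44, so 44 ∣ n.

Both directions hold; the statement is true.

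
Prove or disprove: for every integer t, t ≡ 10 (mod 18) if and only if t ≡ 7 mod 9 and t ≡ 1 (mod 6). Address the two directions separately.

(→) This fails: t = 10 gives 10 ≡ 10 (mod 18) but 10 ≡ 1 (mod 9), so the conjunction on the right does not hold.

(←) This fails: t = 7 satisfies both congruences on the right (7 ≡ 7 mod 9 and 7 ≡ 1 mod 6) yet 7 ≡ 7 (mod 18), not 10.

(⇒) fails and (⇐) fails.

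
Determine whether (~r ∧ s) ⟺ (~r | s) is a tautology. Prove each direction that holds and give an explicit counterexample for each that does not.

The forward direction holds; the converse fails.

(⇒) Assume the antecedent. If s is true, ~r | s reduces to true regardless of the other variables. If s is false, the antecedent cannot hold. Either way ~r | s holds.

(⇐) This fails. Under s = F, r = F, the left side is false but the right side is true.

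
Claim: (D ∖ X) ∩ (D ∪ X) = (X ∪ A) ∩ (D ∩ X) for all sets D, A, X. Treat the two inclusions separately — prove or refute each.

(⊆) fails and (⊇) fails.

(⊆) This inclusion fails. Take D = {1}, A = ∅, X = ∅; then 1 ∈ (D ∖ X) ∩ (D ∪ X) but 1 ∉ (X ∪ A) ∩ (D ∩ X).

(⊇) This inclusion fails. Take D = {1}, A = ∅, X = {1}; then 1 ∈ (X ∪ A) ∩ (D ∩ X) but 1 ∉ (D ∖ X) ∩ (D ∪ X).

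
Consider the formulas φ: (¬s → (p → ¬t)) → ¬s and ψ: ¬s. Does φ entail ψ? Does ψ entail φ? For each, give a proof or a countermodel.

(→) Assume the antecedent. If p is true, the antecedent forces (p = T, s = F, t = F) or (p = T, s = F, t = T), and ¬s holds there. If p is false, the antecedent forces (p = F, s = F, t = F) or (p = F, s = F, t = T), and ¬s holds there. Either way ¬s holds.

(←) Assume the antecedent. If p is true, the antecedent forces (p = T, s = F, t = F) or (p = T, s = F, t = T), and (¬s → (p → ¬t)) → ¬s holds there. If p is false, the antecedent forces (p = F, s = F, t = F) or (p = F, s = F, t = T), and (¬s → (p → ¬t)) → ¬s holds there. Either way (¬s → (p → ¬t)) → ¬s holds.

Both directions hold; the statement is true.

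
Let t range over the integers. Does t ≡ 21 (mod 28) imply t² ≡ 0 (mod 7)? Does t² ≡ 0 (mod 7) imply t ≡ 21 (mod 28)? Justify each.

Only the forward direction holds.

(←) This fails: take t = 0. Then 0² = 0 ≡ 0 (mod 7), yet 0 ≡ 0 (mod 28), not 21.

(→) Suppose t ≡ 21 (mod 28). Then t² ≡ 21² = 441 (mod 28), and since 7 ∣ 28, also t² ≡ 0 (mod 7).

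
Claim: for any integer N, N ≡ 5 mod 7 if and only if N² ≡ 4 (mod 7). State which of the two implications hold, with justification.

(→) Suppose N ≡ 5 mod 7. Write N = 7j + 5. Then (7j + 5)² = 49j² + 70j + 25 = 7(7j² + 10j + 3) + 4, so N² ≡ 4 (mod 7).

(←) This fails: take N = 2. Then 2² = 4 ≡ 4 (mod 7), yet 2 ≡ 2 (mod 7), not 5.

The forward direction holds; the converse fails.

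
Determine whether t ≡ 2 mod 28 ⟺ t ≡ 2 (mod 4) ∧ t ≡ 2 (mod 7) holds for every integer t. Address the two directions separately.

Both directions hold.

(⇐) If t ≡ 2 (mod 4) and t ≡ 2 (mod 7), then by the Chinese remainder theorem t ≡ 2 (mod 28). This is exactly t ≡ 2 (mod 28).

(⇒) Suppose t ≡ 2 (mod 28); write t = 28j + 2. Since 4 ∣ 28, reducing mod 4 gives t ≡ 2 (mod 4); since 7 ∣ 28, reducing mod 7 gives t ≡ 2 (mod 7).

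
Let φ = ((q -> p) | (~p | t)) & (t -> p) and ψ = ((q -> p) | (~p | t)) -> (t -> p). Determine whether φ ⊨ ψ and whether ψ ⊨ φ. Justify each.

[⇒] Assume the antecedent. If p is true, the consequent reduces to true regardless of the other variables. If p is false, the antecedent forces (p = F, q = F, t = F) or (p = F, q = T, t = F), and the consequent holds there. Either way the consequent holds.

[⇐] Assume the antecedent. If p is true, the consequent reduces to true regardless of the other variables. If p is false, the antecedent forces (p = F, q = F, t = F) or (p = F, q = T, t = F), and the consequent holds there. Either way the consequent holds.

Equivalent; both directions hold.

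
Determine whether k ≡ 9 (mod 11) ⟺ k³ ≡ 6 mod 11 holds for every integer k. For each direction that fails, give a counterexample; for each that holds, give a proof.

(⇒) This fails: take k = 9. Then 9 ≡ 9 (mod 11), but 9³ = 729 ≡ 3 (mod 11), not 6.

(⇐) This fails: take k = 8. Then 8³ = 512 ≡ 6 (mod 11), yet 8 ≡ 8 (mod 11), not 9.

Neither implication holds.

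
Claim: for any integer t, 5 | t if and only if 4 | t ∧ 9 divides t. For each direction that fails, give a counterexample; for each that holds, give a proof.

(→) This fails: take t = 5. Certainly 5 ∣ 5, but 4 ∤ 5.

(←) This fails: take t = 36. Both 4 ∣ 36 and 9 ∣ 36, yet 36 is not a multiple of 5 (since 36 = 7·5 + 1), so 5 ∤ 36.

Both directions fail.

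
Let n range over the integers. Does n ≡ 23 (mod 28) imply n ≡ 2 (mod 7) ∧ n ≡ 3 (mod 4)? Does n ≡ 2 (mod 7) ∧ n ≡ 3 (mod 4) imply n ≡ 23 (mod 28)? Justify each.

Equivalent; both directions hold.

[⇐] If n ≡ 2 (mod 7) and n ≡ 3 (mod 4), then by the Chinese remainder theorem n ≡ 23 (mod 28). This is exactly n ≡ 23 (mod 28).

[⇒] Suppose n ≡ 23 (mod 28); write n = 28j + 23. Since 7 ∣ 28, reducing mod 7 gives n ≡ 23 ≡ 2 (mod 7); since 4 ∣ 28, reducing mod 4 gives n ≡ 23 ≡ 3 (mod 4).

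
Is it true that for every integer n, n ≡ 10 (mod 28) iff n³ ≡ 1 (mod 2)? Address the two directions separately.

Neither direction holds.

[⇒] This fails: take n = 10. Then 10 ≡ 10 (mod 28), but 10³ = 1000 ≡ 0 (mod 2), not 1.

[⇐] This fails: take n = 1. Then 1³ = 1 ≡ 1 (mod 2), yet 1 ≡ 1 (mod 28), not 10.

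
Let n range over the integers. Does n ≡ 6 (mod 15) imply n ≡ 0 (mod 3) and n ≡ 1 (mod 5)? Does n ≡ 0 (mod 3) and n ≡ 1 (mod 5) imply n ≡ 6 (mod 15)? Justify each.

(⇒) Suppose n ≡ 6 (mod 15); write n = 15j + 6. Since 3 ∣ 15, reducing mod 3 gives n ≡ 6 ≡ 0 (mod 3); since 5 ∣ 15, reducing mod 5 gives n ≡ 6 ≡ 1 (mod 5).

(⇐) Conversely, if n ≡ 0 (mod 3) and n ≡ 1 (mod 5), then by the Chinese remainder theorem n ≡ 6 (mod 15). This is exactly n ≡ 6 (mod 15).

Both directions hold.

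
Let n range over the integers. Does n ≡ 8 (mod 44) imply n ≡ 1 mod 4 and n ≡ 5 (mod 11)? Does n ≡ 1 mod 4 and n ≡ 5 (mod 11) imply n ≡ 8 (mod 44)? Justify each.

(→) This fails: n = 8 gives 8 ≡ 8 (mod 44) but 8 ≡ 0 (mod 4), so the conjunction on the right does not hold.

(←) This fails: n = 5 satisfies both congruences on the right (5 ≡ 1 mod 4 and 5 ≡ 5 mod 11) yet 5 ≡ 5 (mod 44), not 8.

Neither direction holds.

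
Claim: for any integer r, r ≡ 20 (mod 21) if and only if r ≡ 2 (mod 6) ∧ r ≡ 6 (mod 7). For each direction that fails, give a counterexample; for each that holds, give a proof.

Forward direction. This fails: r = 41 gives 41 ≡ 20 (mod 21) but 41 ≡ 5 (mod 6), so the conjunction on the right does not hold.

Converse. If r ≡ 2 (mod 6) and r ≡ 6 (mod 7), then by the Chinese remainder theorem r ≡ 20 (mod 42). Since 20 ≡ 20 (mod 21) and 21 ∣ 42, we get r ≡ 20 (mod 21).

Not equivalent: only (⇐) holds.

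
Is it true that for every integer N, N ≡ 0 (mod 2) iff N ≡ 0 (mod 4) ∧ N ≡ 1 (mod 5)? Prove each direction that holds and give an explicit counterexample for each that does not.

(→) This fails: N = 0 gives 0 ≡ 0 (mod 2) but 0 ≡ 0 (mod 5), so the conjunction on the right does not hold.

(←) Conversely, if N ≡ 0 (mod 4) and N ≡ 1 (mod 5), then by the Chinese remainder theorem N ≡ 16 (mod 20). Since 16 ≡ 0 (mod 2) and 2 ∣ 20, we get N ≡ 0 (mod 2).

Not equivalent: only (⇐) holds.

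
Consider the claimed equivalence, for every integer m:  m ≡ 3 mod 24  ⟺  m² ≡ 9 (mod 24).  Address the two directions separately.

Only the forward direction holds.

[⇒] Suppose m ≡ 3 mod 24. Write m = 24j + 3. Then (24j + 3)² = 576j² + 144j + 9 = 24(24j² + 6j) + 9, so m² ≡ 9 (mod 24).

[⇐] This fails: take m = 9. Then 9² = 81 ≡ 9 (mod 24), yet 9 ≡ 9 (mod 24), not 3.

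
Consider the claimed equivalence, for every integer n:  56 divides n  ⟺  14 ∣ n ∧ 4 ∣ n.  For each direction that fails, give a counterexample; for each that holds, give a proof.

Not equivalent: only (⇒) holds.

(→) If 56 ∣ n, write n = 56q. Since 56 = 4·14, n = 14·(4q), so 14 ∣ n; and since 56 = 14·4, n = 4·(14q), so 4 ∣ n.

(←) This fails: take n = 28. Both 14 ∣ 28 and 4 ∣ 28, yet 28 is not a multiple of 56 (since 28 = 0·56 + 28), so 56 ∤ 28.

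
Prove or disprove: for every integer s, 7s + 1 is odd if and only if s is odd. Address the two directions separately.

Both directions fail.

[⇒] This fails: s = 6 gives 7s + 1 = 43, which is odd, but 6 is even, not odd.

[⇐] This also fails: s = 7 is odd, but 7s + 1 = 50 is even, not odd.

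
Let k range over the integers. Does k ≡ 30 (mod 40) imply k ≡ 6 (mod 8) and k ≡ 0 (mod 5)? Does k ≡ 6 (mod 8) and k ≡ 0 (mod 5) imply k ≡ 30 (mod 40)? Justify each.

Converse. If k ≡ 6 (mod 8) and k ≡ 0 (mod 5), then by the Chinese remainder theorem k ≡ 30 (mod 40). This is exactly k ≡ 30 (mod 40).

Forward direction. Suppose k ≡ 30 (mod 40); write k = 40j + 30. Since 8 ∣ 40, reducing mod 8 gives k ≡ 30 ≡ 6 (mod 8); since 5 ∣ 40, reducing mod 5 gives k ≡ 30 ≡ 0 (mod 5).

Both implications hold.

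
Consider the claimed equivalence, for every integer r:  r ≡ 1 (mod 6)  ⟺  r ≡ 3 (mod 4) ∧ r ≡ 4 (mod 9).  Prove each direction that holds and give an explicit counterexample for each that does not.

(⇒) This fails: r = 1 gives 1 ≡ 1 (mod 6) but 1 ≡ 1 (mod 4), so the conjunction on the right does not hold.

(⇐) Conversely, if r ≡ 3 (mod 4) and r ≡ 4 (mod 9), then by the Chinese remainder theorem r ≡ 31 (mod 36). Since 31 ≡ 1 (mod 6) and 6 ∣ 36, we get r ≡ 1 (mod 6).

Not equivalent: only (⇐) holds.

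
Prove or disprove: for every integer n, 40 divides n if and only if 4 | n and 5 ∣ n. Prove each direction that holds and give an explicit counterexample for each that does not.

The forward direction holds; the converse fails.

(⇒) If 40 ∣ n, write n = 40q. Since 40 = 10·4, n = 4·(10q), so 4 ∣ n; and since 40 = 8·5, n = 5·(8q), so 5 ∣ n.

(⇐) This fails: take n = 20. Both 4 ∣ 20 and 5 ∣ 20, yet 20 is not a multiple of 40 (since 20 = 0·40 + 20), so 40 ∤ 20.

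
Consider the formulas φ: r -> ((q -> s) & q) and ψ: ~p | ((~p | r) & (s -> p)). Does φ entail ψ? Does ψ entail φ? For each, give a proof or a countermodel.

(⟹) This fails. Under q = F, r = F, p = T, s = F, the left side is true but the right side is false.

(⟸) This fails. Under q = F, r = T, p = F, s = F, the left side is false but the right side is true.

Both directions fail.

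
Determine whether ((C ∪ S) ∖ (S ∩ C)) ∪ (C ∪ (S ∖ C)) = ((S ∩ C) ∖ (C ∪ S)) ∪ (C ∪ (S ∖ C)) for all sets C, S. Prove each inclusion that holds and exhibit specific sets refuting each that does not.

Both inclusions hold; the sets are equal.

(⊇) Let x ∈ ((S ∩ C) ∖ (C ∪ S)) ∪ (C ∪ (S ∖ C)). Then either x ∈ C and x ∉ S; or x ∈ S and x ∉ C; or x ∈ C ∩ S. In each case x ∈ ((C ∪ S) ∖ (S ∩ C)) ∪ (C ∪ (S ∖ C)), so ((S ∩ C) ∖ (C ∪ S)) ∪ (C ∪ (S ∖ C)) ⊆ ((C ∪ S) ∖ (S ∩ C)) ∪ (C ∪ (S ∖ C)).

(⊆) Let x ∈ ((C ∪ S) ∖ (S ∩ C)) ∪ (C ∪ (S ∖ C)). Then either x ∈ C and x ∉ S; or x ∈ S and x ∉ C; or x ∈ C ∩ S. In each case x ∈ ((S ∩ C) ∖ (C ∪ S)) ∪ (C ∪ (S ∖ C)), so ((C ∪ S) ∖ (S ∩ C)) ∪ (C ∪ (S ∖ C)) ⊆ ((S ∩ C) ∖ (C ∪ S)) ∪ (C ∪ (S ∖ C)).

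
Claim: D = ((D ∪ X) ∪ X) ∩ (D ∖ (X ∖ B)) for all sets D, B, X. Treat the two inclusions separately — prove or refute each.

Reverse inclusion. Let x ∈ ((D ∪ X) ∪ X) ∩ (D ∖ (X ∖ B)). Then either x ∈ D and x ∉ B, X; or x ∈ D ∩ B and x ∉ X; or x ∈ D ∩ B ∩ X. In each case x ∈ D, so ((D ∪ X) ∪ X) ∩ (D ∖ (X ∖ B)) ⊆ D.

Forward inclusion. This inclusion fails. Take D = {1}, B = ∅, X = {1}; then 1 ∈ D but 1 ∉ ((D ∪ X) ∪ X) ∩ (D ∖ (X ∖ B)).

(⊆) fails; (⊇) holds.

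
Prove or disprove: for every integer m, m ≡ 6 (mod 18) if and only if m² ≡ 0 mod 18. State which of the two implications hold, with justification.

Only the forward implication holds.

[⇒] Suppose m ≡ 6 (mod 18). Write m = 18j + 6. Then (18j + 6)² = 324j² + 216j + 36 = 18(18j² + 12j + 2) + 0, so m² ≡ 0 (mod 18).

[⇐] This fails: take m = 0. Then 0² = 0 ≡ 0 (mod 18), yet 0 ≡ 0 (mod 18), not 6.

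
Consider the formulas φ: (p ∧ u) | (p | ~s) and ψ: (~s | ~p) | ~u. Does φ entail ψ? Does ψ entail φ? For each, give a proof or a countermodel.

Both directions fail.

(⇒) This fails. Under u = T, s = T, p = T, the left side is true but the right side is false.

(⇐) This fails. Under u = F, s = T, p = F, the left side is false but the right side is true.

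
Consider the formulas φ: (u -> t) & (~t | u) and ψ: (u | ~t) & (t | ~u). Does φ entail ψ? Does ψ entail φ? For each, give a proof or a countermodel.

Forward direction. Assume the antecedent. If t is true, the antecedent forces (t = T, u = T), and (u | ~t) & (t | ~u) holds there. If t is false, the antecedent forces (t = F, u = F), and (u | ~t) & (t | ~u) holds there. Either way (u | ~t) & (t | ~u) holds.

Converse. Assume the antecedent. If t is true, the antecedent forces (t = T, u = T), and (u -> t) & (~t | u) holds there. If t is false, the antecedent forces (t = F, u = F), and (u -> t) & (~t | u) holds there. Either way (u -> t) & (~t | u) holds.

Both directions hold.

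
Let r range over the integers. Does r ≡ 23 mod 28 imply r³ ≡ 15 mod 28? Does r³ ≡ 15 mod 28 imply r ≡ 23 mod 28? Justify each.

[⇒] Suppose r ≡ 23 mod 28. Write r = 28j + 23. Then (28j + 23)³ = 21952j³ + 54096j² + 44436j + 12167 = 28(784j³ + 1932j² + 1587j + 434) + 15, so r³ ≡ 15 (mod 28).

[⇐] This fails: take r = 11. Then 11³ = 1331 ≡ 15 (mod 28), yet 11 ≡ 11 (mod 28), not 23.

Not equivalent: only (⇒) holds.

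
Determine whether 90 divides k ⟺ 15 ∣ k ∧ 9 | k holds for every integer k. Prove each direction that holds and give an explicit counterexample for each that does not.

Forward direction. If 90 ∣ k, write k = 90q. Since 90 = 6·15, k = 15·(6q), so 15 ∣ k; and since 90 = 10·9, k = 9·(10q), so 9 ∣ k.

Converse. This fails: take k = 45. Both 15 ∣ 45 and 9 ∣ 45, yet 45 is not a multiple of 90 (since 45 = 0·90 + 45), so 90 ∤ 45.

Not equivalent: only (⇒) holds.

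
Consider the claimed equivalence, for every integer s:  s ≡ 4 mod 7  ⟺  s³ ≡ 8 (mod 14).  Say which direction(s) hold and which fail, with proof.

(⇒) This fails: take s = 11. Then 11 ≡ 4 (mod 7), but 11³ = 1331 ≡ 1 (mod 14), not 8.

(⇐) This fails: take s = 2. Then 2³ = 8 ≡ 8 (mod 14), yet 2 ≡ 2 (mod 7), not 4.

Neither implication holds.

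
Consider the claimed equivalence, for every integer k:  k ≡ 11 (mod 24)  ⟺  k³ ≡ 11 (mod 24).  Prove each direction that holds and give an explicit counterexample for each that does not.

Both implications hold.

(←) Suppose k³ ≡ 11 (mod 24). The only residue r in {0, …, 23} with r³ ≡ 11 (mod 24) is r = 11, so k ≡ 11 (mod 24).

(→) Suppose k ≡ 11 (mod 24). Write k = 24j + 11. Then (24j + 11)³ = 13824j³ + 19008j² + 8712j + 1331 = 24(576j³ + 792j² + 363j + 55) + 11, so k³ ≡ 11 (mod 24).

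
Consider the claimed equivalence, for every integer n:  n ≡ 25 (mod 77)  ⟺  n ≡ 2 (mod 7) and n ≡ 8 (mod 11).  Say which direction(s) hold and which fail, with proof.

Neither direction holds.

(⟹) This fails: n = 25 gives 25 ≡ 25 (mod 77) but 25 ≡ 4 (mod 7), so the conjunction on the right does not hold.

(⟸) This fails: n = 30 satisfies both congruences on the right (30 ≡ 2 mod 7 and 30 ≡ 8 mod 11) yet 30 ≡ 30 (mod 77), not 25.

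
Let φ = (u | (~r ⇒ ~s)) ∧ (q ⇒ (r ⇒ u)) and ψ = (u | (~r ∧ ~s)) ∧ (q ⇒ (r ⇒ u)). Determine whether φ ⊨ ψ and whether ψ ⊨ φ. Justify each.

[⇒] This fails. Under r = T, u = F, q = F, s = F, the left side is true but the right side is false.

[⇐] Assume the antecedent. If u is true, the consequent reduces to true regardless of the other variables. If u is false, the antecedent forces (r = F, u = F, q = F, s = F) or (r = F, u = F, q = T, s = F), and the consequent holds there. Either way the consequent holds.

The forward direction fails; the converse holds.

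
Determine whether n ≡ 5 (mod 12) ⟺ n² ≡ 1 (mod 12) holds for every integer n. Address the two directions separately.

The forward direction holds; the converse fails.

[⇒] Suppose n ≡ 5 (mod 12). Write n = 12j + 5. Then (12j + 5)² = 144j² + 120j + 25 = 12(12j² + 10j + 2) + 1, so n² ≡ 1 (mod 12).

[⇐] This fails: take n = 1. Then 1² = 1 ≡ 1 (mod 12), yet 1 ≡ 1 (mod 12), not 5.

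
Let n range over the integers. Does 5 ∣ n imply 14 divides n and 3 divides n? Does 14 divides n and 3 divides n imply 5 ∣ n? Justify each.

Neither implication holds.

(⇒) This fails: take n = 5. Certainly 5 ∣ 5, but 14 ∤ 5.

(⇐) This fails: take n = 42. Both 14 ∣ 42 and 3 ∣ 42, yet 42 is not a multiple of 5 (since 42 = 8·5 + 2), so 5 ∤ 42.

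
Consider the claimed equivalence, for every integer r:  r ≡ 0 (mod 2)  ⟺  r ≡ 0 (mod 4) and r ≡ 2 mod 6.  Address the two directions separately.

(→) This fails: r = 0 gives 0 ≡ 0 (mod 2) but 0 ≡ 0 (mod 6), so the conjunction on the right does not hold.

(←) Conversely, if r ≡ 0 (mod 4) and r ≡ 2 (mod 6), then by the Chinese remainder theorem r ≡ 8 (mod 12). Since 8 ≡ 0 (mod 2) and 2 ∣ 12, we get r ≡ 0 (mod 2).

Not equivalent: only (⇐) holds.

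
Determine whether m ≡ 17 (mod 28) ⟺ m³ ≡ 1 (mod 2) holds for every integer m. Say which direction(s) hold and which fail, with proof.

Only the forward direction holds.

(⇒) Suppose m ≡ 17 (mod 28). Then m³ ≡ 17³ = 4913 (mod 28), and since 2 ∣ 28, also m³ ≡ 1 (mod 2).

(⇐) This fails: take m = 1. Then 1³ = 1 ≡ 1 (mod 2), yet 1 ≡ 1 (mod 28), not 17.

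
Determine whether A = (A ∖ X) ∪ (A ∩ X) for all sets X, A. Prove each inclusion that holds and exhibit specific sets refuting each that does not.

Both inclusions hold.

Forward inclusion. Let x ∈ A. Then either x ∈ A and x ∉ X; or x ∈ X ∩ A. In each case x ∈ (A ∖ X) ∪ (A ∩ X), so A ⊆ (A ∖ X) ∪ (A ∩ X).

Reverse inclusion. Let x ∈ (A ∖ X) ∪ (A ∩ X). Then either x ∈ A and x ∉ X; or x ∈ X ∩ A. In each case x ∈ A, so (A ∖ X) ∪ (A ∩ X) ⊆ A.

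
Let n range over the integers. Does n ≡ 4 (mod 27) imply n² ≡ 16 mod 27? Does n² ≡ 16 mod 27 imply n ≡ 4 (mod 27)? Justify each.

(→) Suppose n ≡ 4 (mod 27). Write n = 27j + 4. Then (27j + 4)² = 729j² + 216j + 16 = 27(27j² + 8j) + 16, so n² ≡ 16 (mod 27).

(←) This fails: take n = 23. Then 23² = 529 ≡ 16 (mod 27), yet 23 ≡ 23 (mod 27), not 4.

The forward direction holds; the converse fails.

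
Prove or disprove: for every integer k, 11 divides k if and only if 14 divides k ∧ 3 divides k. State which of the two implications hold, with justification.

Forward direction. This fails: take k = 11. Certainly 11 ∣ 11, but 14 ∤ 11.

Converse. This fails: take k = 42. Both 14 ∣ 42 and 3 ∣ 42, yet 42 is not a multiple of 11 (since 42 = 3·11 + 9), so 11 ∤ 42.

Neither implication holds.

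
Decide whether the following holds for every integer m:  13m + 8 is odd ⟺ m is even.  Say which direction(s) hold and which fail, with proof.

Both directions fail.

(→) This fails: m = 5 gives 13m + 8 = 73, which is odd, but 5 is odd, not even.

(←) This also fails: m = 4 is even, but 13m + 8 = 60 is even, not odd.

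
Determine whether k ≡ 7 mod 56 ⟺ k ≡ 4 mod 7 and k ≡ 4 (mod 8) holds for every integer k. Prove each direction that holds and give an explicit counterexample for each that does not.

(⟹) This fails: k = 7 gives 7 ≡ 7 (mod 56) but 7 ≡ 0 (mod 7), so the conjunction on the right does not hold.

(⟸) This fails: k = 4 satisfies both congruences on the right (4 ≡ 4 mod 7 and 4 ≡ 4 mod 8) yet 4 ≡ 4 (mod 56), not 7.

Both directions fail.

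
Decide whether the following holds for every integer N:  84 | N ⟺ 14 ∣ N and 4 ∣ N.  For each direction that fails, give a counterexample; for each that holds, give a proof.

Only the forward implication holds.

(⇒) If 84 ∣ N, write N = 84q. Since 84 = 6·14, N = 14·(6q), so 14 ∣ N; and since 84 = 21·4, N = 4·(21q), so 4 ∣ N.

(⇐) This fails: take N = 28. Both 14 ∣ 28 and 4 ∣ 28, yet 28 is not a multiple of 84 (since 28 = 0·84 + 28), so 84 ∤ 28.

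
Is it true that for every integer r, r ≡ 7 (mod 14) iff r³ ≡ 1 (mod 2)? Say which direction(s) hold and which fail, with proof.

Converse. This fails: take r = 1. Then 1³ = 1 ≡ 1 (mod 2), yet 1 ≡ 1 (mod 14), not 7.

Forward direction. Suppose r ≡ 7 (mod 14). Then r³ ≡ 7³ = 343 (mod 14), and since 2 ∣ 14, also r³ ≡ 1 (mod 2).

Only the forward direction holds.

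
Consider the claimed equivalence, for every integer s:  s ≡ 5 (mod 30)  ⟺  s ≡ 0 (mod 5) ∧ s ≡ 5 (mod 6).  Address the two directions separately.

(⟸) If s ≡ 0 (mod 5) and s ≡ 5 (mod 6), then by the Chinese remainder theorem s ≡ 5 (mod 30). This is exactly s ≡ 5 (mod 30).

(⟹) Suppose s ≡ 5 (mod 30); write s = 30j + 5. Since 5 ∣ 30, reducing mod 5 gives s ≡ 5 ≡ 0 (mod 5); since 6 ∣ 30, reducing mod 6 gives s ≡ 5 (mod 6).

Both directions hold.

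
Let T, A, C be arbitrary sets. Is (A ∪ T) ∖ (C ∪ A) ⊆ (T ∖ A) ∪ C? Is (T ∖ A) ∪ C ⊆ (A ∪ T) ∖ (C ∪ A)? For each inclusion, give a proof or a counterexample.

Only the forward inclusion holds.

Forward inclusion. Let x ∈ (A ∪ T) ∖ (C ∪ A). Then x ∈ T and x ∉ A, C, from which x ∈ (T ∖ A) ∪ C.

Reverse inclusion. This inclusion fails. Take T = ∅, A = ∅, C = {1}; then 1 ∈ (T ∖ A) ∪ C but 1 ∉ (A ∪ T) ∖ (C ∪ A).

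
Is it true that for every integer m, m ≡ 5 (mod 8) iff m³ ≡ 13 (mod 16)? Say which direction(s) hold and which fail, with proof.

(⇒) fails; (⇐) holds.

(⟸) The residues r modulo 16 with r³ ≡ 13 (mod 16) are exactly {5}, and each is ≡ 5 (mod 8).

(⟹) This fails: take m = 13. Then 13 ≡ 5 (mod 8), but 13³ = 2197 ≡ 5 (mod 16), not 13.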